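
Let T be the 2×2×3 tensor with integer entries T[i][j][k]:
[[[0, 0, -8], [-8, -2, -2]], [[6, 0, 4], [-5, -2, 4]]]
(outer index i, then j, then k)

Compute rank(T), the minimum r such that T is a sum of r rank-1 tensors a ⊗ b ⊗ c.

3

Lower bound: the mode-3 unfolding of T (rows indexed by k, columns by (i,j) = (0,0), (0,1), (1,0), (1,1)) is [[0, -8, 6, -5], [0, -2, 0, -2], [-8, -2, 4, 4]].
There the 3×3 minor on rows k ∈ {0, 1, 2}, columns (i,j) ∈ {(0,0), (0,1), (1,0)} is det [[0, -8, 6], [0, -2, 0], [-8, -2, 4]] = -96 ≠ 0, so this unfolding has rank ≥ 3; CP rank is at least every unfolding rank, so rank(T) ≥ 3. (Flattening ranks never certify an upper bound on CP rank; for that we must actually write T with 3 rank-1 terms.)
Upper bound: T is a sum of 3 rank-1 terms, T = [1, 1] ⊗ [0, 1] ⊗ [-2, -2, 2] + [1, 1] ⊗ [1, -1] ⊗ [4, 0, 0] + [2, -1] ⊗ [2, 1] ⊗ [-1, 0, -2] (written with every a and b primitive with positive leading entry and the scale carried by c; CP decompositions are not unique, and this one is verified by expanding entrywise), so rank(T) ≤ 3.
These bounds meet, so rank(T) = 3.
Check entry T[1,1,2] = 4: (1)·(1)·(2) + (1)·(-1)·(0) + (-1)·(1)·(-2) = 4.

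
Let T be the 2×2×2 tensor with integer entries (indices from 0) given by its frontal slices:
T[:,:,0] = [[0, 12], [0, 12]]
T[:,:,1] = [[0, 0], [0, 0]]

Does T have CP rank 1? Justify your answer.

Yes

If T = a ∘ b ∘ c then every fibre of T is a multiple of the corresponding factor, so read the factors off the fibres through the nonzero entry T[0,1,0] = 12.
The mode-1 fibre T[:,1,0] = [12, 12] gives a = [1, 1] (primitive direction); the mode-2 fibre T[0,:,0] = [0, 12] gives b = [0, 1]; then c[k] = T[0,1,k] / (a[0]·b[1]) = [12, 0] / 1 = [12, 0].
Expanding [1, 1] ∘ [0, 1] ∘ [12, 0] reproduces all 8 entries of T, so T = [1, 1] ∘ [0, 1] ∘ [12, 0] and rank(T) ≤ 1.
Equivalently every frontal slice T[:,:,k] is c[k] times the rank-1 matrix [1, 1] ∘ [0, 1]. So T has rank 1 (it is nonzero).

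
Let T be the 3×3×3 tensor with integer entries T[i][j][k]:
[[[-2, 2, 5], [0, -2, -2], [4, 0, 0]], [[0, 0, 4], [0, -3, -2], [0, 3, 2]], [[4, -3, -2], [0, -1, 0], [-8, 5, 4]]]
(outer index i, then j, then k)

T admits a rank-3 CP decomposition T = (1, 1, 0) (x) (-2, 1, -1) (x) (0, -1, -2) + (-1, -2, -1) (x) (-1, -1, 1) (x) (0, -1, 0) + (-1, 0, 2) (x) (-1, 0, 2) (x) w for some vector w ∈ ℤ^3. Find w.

w = (-2, 1, 1)

Subtract the known terms from T to get the rank-1 residual R = (-1, 0, 2) (x) (-1, 0, 2) (x) w, so R[i,j,k] = a[i]·b[j]·w[k]. Pick indices with nonzero a[0]·b[0] = (-1)·(-1) = 1. Only the fibre through (0,0,·) is needed: R[0,0,:] = T[0,0,:] − Σₗ aₗ[0]bₗ[0]cₗ = [-2, 2, 5] − (1)·(-2)·(0, -1, -2) − (-1)·(-1)·(0, -1, 0) = [-2, 1, 1]. Then w[k] = R[0,0,k] / 1 for each k, giving w = [-2, 1, 1] / 1 = (-2, 1, 1).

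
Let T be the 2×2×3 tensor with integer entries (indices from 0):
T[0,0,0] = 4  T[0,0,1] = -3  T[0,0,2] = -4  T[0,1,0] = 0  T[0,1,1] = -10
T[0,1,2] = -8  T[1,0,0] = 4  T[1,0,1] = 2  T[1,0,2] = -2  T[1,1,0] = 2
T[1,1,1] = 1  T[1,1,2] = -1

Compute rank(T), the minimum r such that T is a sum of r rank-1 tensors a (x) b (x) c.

3

Lower bound: the mode-3 unfolding of T (rows indexed by k, columns by (i,j) = (0,0), (0,1), (1,0), (1,1)) is [[4, 0, 4, 2], [-3, -10, 2, 1], [-4, -8, -2, -1]].
There the 3×3 minor on rows k ∈ {0, 1, 2}, columns (i,j) ∈ {(0,0), (0,1), (1,0)} is det [[4, 0, 4], [-3, -10, 2], [-4, -8, -2]] = 80 ≠ 0, so this unfolding has rank ≥ 3; CP rank is at least every unfolding rank, so rank(T) ≥ 3. (Flattening ranks never certify an upper bound on CP rank; for that we must actually write T with 3 rank-1 terms.)
Upper bound: T is a sum of 3 rank-1 terms, T = [0, 1] (x) [2, 1] (x) [2, 1, -1] + [1, 0] (x) [1, -2] (x) [2, 1, 0] + [1, 0] (x) [1, 2] (x) [2, -4, -4] (written with every a and b primitive with positive leading entry and the scale carried by c; CP decompositions are not unique, and this one is verified by expanding entrywise), so rank(T) ≤ 3.
These bounds meet, so rank(T) = 3.
Check entry T[1,0,0] = 4: (1)·(2)·(2) + (0)·(1)·(2) + (0)·(1)·(2) = 4.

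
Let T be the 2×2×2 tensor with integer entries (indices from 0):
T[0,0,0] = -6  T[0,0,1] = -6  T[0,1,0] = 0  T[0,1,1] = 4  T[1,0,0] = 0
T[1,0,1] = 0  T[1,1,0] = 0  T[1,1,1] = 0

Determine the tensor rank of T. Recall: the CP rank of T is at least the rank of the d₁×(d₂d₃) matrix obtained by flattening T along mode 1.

2

Lower bound: the mode-2 unfolding of T (rows indexed by j, columns by (i,k) = (0,0), (0,1), (1,0), (1,1)) is [[-6, -6, 0, 0], [0, 4, 0, 0]].
There the 2×2 minor on rows j ∈ {0, 1}, columns (i,k) ∈ {(0,0), (0,1)} is det [[-6, -6], [0, 4]] = -24 ≠ 0, so this unfolding has rank ≥ 2; CP rank is at least every unfolding rank, so rank(T) ≥ 2. (Flattening ranks never certify an upper bound on CP rank; for that we must actually write T with 2 rank-1 terms.)
Upper bound — finding two terms. Every mode-1 slice of T is a multiple of one matrix: T[i,:,:] = a[i]·M with a = [1, 0] and M = [[-6, -6], [0, 4]] (rows indexed by j, columns by k). So it suffices to write M as a sum of two rank-1 matrices.
Splitting M by its rows (j = 0, 1), M = [1, 0][-6, -6]ᵀ + [0, 1][0, 4]ᵀ.
Hence T = [1, 0] ⊗ [1, 0] ⊗ [-6, -6] + [1, 0] ⊗ [0, 1] ⊗ [0, 4], so rank(T) ≤ 2.
These bounds meet, so rank(T) = 2.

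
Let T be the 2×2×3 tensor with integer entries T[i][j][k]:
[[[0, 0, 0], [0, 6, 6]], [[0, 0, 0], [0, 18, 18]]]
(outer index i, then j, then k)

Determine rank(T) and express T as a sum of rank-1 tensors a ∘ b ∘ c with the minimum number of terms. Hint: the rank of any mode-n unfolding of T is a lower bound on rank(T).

Lower bound: T ≠ 0 (e.g. T[0,1,1] = 6), so rank(T) ≥ 1.
Upper bound: if T = a ∘ b ∘ c then every fibre of T is a multiple of the corresponding factor, so read the factors off the fibres through the nonzero entry T[0,1,1] = 6.
The mode-1 fibre T[:,1,1] = [6, 18] gives a = (1, 3) (primitive direction); the mode-2 fibre T[0,:,1] = [0, 6] gives b = (0, 1); then c[k] = T[0,1,k] / (a[0]·b[1]) = [0, 6, 6] / 1 = (0, 6, 6).
Expanding (1, 3) ∘ (0, 1) ∘ (0, 6, 6) reproduces all 12 entries of T, so T = (1, 3) ∘ (0, 1) ∘ (0, 6, 6) and rank(T) ≤ 1.
These bounds meet, so rank(T) = 1.
Check entry T[0,1,0] = 0: (1)·(1)·(0) = 0.

rank(T) = 1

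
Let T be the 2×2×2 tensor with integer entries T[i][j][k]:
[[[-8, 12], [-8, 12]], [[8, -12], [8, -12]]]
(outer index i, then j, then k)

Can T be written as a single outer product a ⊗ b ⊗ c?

Yes

If T = a ⊗ b ⊗ c then every fibre of T is a multiple of the corresponding factor, so read the factors off the fibres through the nonzero entry T[0,0,0] = -8.
The mode-1 fibre T[:,0,0] = [-8, 8] gives a = [1, -1] (primitive direction); the mode-2 fibre T[0,:,0] = [-8, -8] gives b = [1, 1]; then c[k] = T[0,0,k] / (a[0]·b[0]) = [-8, 12] / 1 = [-8, 12].
Expanding [1, -1] ⊗ [1, 1] ⊗ [-8, 12] reproduces all 8 entries of T, so T = [1, -1] ⊗ [1, 1] ⊗ [-8, 12] and rank(T) ≤ 1.
Equivalently every frontal slice T[:,:,k] is c[k] times the rank-1 matrix [1, -1] ⊗ [1, 1]. So T has rank 1 (it is nonzero).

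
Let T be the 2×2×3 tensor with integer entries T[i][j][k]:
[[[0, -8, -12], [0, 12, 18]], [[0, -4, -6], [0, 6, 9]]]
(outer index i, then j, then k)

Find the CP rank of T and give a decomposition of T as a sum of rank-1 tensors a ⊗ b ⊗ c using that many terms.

Lower bound: T ≠ 0 (e.g. T[0,0,1] = -8), so rank(T) ≥ 1.
Upper bound: if T = a ⊗ b ⊗ c then every fibre of T is a multiple of the corresponding factor, so read the factors off the fibres through the nonzero entry T[0,0,1] = -8.
The mode-1 fibre T[:,0,1] = [-8, -4] gives a = (2, 1) (primitive direction); the mode-2 fibre T[0,:,1] = [-8, 12] gives b = (2, -3); then c[k] = T[0,0,k] / (a[0]·b[0]) = [0, -8, -12] / 4 = (0, -2, -3).
Expanding (2, 1) ⊗ (2, -3) ⊗ (0, -2, -3) reproduces all 12 entries of T, so T = (2, 1) ⊗ (2, -3) ⊗ (0, -2, -3) and rank(T) ≤ 1.
These bounds meet, so rank(T) = 1.

rank(T) = 1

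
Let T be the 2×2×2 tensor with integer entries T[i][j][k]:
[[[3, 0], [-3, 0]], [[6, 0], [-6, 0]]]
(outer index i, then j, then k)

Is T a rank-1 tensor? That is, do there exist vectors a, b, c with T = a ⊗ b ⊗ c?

Yes

If T = a ⊗ b ⊗ c then every fibre of T is a multiple of the corresponding factor, so read the factors off the fibres through the nonzero entry T[0,0,0] = 3.
The mode-1 fibre T[:,0,0] = [3, 6] gives a = (1, 2) (primitive direction); the mode-2 fibre T[0,:,0] = [3, -3] gives b = (1, -1); then c[k] = T[0,0,k] / (a[0]·b[0]) = [3, 0] / 1 = (3, 0).
Expanding (1, 2) ⊗ (1, -1) ⊗ (3, 0) reproduces all 8 entries of T, so T = (1, 2) ⊗ (1, -1) ⊗ (3, 0) and rank(T) ≤ 1.
Equivalently every frontal slice T[:,:,k] is c[k] times the rank-1 matrix (1, 2) ⊗ (1, -1). So T has rank 1 (it is nonzero).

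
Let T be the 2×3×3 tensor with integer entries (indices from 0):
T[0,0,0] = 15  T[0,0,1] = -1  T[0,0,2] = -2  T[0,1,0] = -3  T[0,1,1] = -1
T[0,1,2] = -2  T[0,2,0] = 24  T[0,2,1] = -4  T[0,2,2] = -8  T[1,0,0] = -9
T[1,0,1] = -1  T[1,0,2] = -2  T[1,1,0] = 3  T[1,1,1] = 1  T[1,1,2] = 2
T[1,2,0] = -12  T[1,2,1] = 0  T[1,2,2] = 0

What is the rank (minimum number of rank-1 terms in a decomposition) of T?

Lower bound: the mode-2 unfolding of T (rows indexed by j, columns by (i,k) = (0,0), (0,1), (0,2), (1,0), (1,1), (1,2)) is [[15, -1, -2, -9, -1, -2], [-3, -1, -2, 3, 1, 2], [24, -4, -8, -12, 0, 0]].
There the 2×2 minor on rows j ∈ {0, 1}, columns (i,k) ∈ {(0,0), (0,1)} is det [[15, -1], [-3, -1]] = -18 ≠ 0, so this unfolding has rank ≥ 2; CP rank is at least every unfolding rank, so rank(T) ≥ 2. (Flattening ranks never certify an upper bound on CP rank; for that we must actually write T with 2 rank-1 terms.)
Upper bound — finding two terms. Write S_k = T[:,:,k] for the frontal slices: S₀ = [[15, -3, 24], [-9, 3, -12]], S₁ = [[-1, -1, -4], [-1, 1, 0]], S₂ = [[-2, -2, -8], [-2, 2, 0]].
If T = a₁ (x) b₁ (x) c₁ + a₂ (x) b₂ (x) c₂ then each S_k = c₁[k]·a₁b₁ᵀ + c₂[k]·a₂b₂ᵀ. S₀ and S₁ are linearly independent, so a₁b₁ᵀ and a₂b₂ᵀ must span the same plane of matrices: they are the rank-1 matrices of the form x·S₀ + y·S₁.
The 2×2 minor of x·S₀ + y·S₁ on rows {0,1}, columns {0,1} is 18·x² − 2·y² = 2·(3·x − y)(3·x + y), vanishing at (x:y) = (1:3) and (1:-3).
M₁ = S₀ + 3·S₁ = [[12, -6, 12], [-12, 6, -12]] = 6·[1, -1][2, -1, 2]ᵀ and M₂ = S₀ − 3·S₁ = [[18, 0, 36], [-6, 0, -12]] = 6·[3, -1][1, 0, 2]ᵀ, so take a₁ = [1, -1], b₁ = [2, -1, 2], a₂ = [3, -1], b₂ = [1, 0, 2].
Each slice is an integer combination of E₁ = a₁b₁ᵀ and E₂ = a₂b₂ᵀ: S₀ = 3·E₁ + 3·E₂, S₁ = E₁ − E₂, S₂ = 2·E₁ − 2·E₂; reading off coefficients, c₁ = [3, 1, 2] and c₂ = [3, -1, -2].
Hence T = [1, -1] (x) [2, -1, 2] (x) [3, 1, 2] + [3, -1] (x) [1, 0, 2] (x) [3, -1, -2], so rank(T) ≤ 2.
These bounds meet, so rank(T) = 2.

2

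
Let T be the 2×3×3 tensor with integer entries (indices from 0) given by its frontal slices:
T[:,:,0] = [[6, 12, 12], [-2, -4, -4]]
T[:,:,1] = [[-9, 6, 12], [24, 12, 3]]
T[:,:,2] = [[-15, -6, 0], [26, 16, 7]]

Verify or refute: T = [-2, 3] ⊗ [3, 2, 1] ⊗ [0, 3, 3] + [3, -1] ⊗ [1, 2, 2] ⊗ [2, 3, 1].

Yes

Reconstruct entrywise from the claimed factors. For example, T[0,1,2] = -6 and Σₗ aₗ[0]bₗ[1]cₗ[2] = (-2)·(2)·(3) + (3)·(2)·(1) = -6; checking all 18 entries, every one matches. The claim holds.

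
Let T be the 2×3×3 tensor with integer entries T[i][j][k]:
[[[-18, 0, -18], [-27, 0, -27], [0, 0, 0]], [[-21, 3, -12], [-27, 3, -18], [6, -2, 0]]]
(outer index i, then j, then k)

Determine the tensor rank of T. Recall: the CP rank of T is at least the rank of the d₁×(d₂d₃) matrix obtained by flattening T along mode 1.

Lower bound: in the mode-2 unfolding of T (rows indexed by j, columns by (i,k)) the 2×2 minor on rows j ∈ {0, 1}, columns (i,k) ∈ {(0,0), (1,0)} is det [[-18, -21], [-27, -27]] = -81 ≠ 0, so that unfolding has rank ≥ 2 and hence rank(T) ≥ 2 (CP rank is at least every unfolding rank, though it can be larger).
Upper bound: with S_k = T[:,:,k], the two rank-1 terms a₁b₁ᵀ, a₂b₂ᵀ are the rank-1 members of the pencil x·S₀ + y·S₁.
The 2×2 minor of x·S₀ + y·S₁ on rows {0,1}, columns {0,1} is −81·x² + 27·xy = (-27)·(3·x − y)(x), vanishing at (x:y) = (1:3) and (0:1).
M₁ = S₀ + 3·S₁ = [[-18, -27, 0], [-12, -18, 0]] = (-3)·[3, 2][2, 3, 0]ᵀ and M₂ = S₁ = [[0, 0, 0], [3, 3, -2]] = [0, 1][3, 3, -2]ᵀ, so take a₁ = [3, 2], b₁ = [2, 3, 0], a₂ = [0, 1], b₂ = [3, 3, -2].
Each slice is an integer combination of E₁ = a₁b₁ᵀ and E₂ = a₂b₂ᵀ: S₀ = −3·E₁ − 3·E₂, S₁ = E₂, S₂ = −3·E₁; reading off coefficients, c₁ = [-3, 0, -3] and c₂ = [-3, 1, 0].
Hence T = [3, 2] (x) [2, 3, 0] (x) [-3, 0, -3] + [0, 1] (x) [3, 3, -2] (x) [-3, 1, 0], so rank(T) ≤ 2.
These bounds meet, so rank(T) = 2.

2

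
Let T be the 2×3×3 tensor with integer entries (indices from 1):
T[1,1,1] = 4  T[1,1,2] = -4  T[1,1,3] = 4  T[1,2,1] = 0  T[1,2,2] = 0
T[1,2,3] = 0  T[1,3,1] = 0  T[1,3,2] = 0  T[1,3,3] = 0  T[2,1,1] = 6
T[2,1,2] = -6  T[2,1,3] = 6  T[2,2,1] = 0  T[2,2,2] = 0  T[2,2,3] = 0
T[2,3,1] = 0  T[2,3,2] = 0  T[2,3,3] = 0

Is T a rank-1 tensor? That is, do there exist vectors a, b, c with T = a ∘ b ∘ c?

Yes

If T = a ∘ b ∘ c then every fibre of T is a multiple of the corresponding factor, so read the factors off the fibres through the nonzero entry T[1,1,1] = 4.
The mode-1 fibre T[:,1,1] = [4, 6] gives a = [2, 3] (primitive direction); the mode-2 fibre T[1,:,1] = [4, 0, 0] gives b = [1, 0, 0]; then c[k] = T[1,1,k] / (a[1]·b[1]) = [4, -4, 4] / 2 = [2, -2, 2].
Expanding [2, 3] ∘ [1, 0, 0] ∘ [2, -2, 2] reproduces all 18 entries of T, so T = [2, 3] ∘ [1, 0, 0] ∘ [2, -2, 2] and rank(T) ≤ 1.
Equivalently every frontal slice T[:,:,k] is c[k] times the rank-1 matrix [2, 3] ∘ [1, 0, 0]. So T has rank 1 (it is nonzero).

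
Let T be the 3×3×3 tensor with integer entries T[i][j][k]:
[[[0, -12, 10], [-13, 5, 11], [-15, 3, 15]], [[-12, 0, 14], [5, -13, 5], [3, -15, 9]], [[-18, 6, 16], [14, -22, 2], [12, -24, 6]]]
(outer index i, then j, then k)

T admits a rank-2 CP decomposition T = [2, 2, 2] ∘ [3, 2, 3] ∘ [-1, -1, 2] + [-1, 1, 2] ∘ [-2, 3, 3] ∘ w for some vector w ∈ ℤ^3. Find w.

Subtract the known terms from T to get the rank-1 residual R = [-1, 1, 2] ∘ [-2, 3, 3] ∘ w, so R[i,j,k] = a[i]·b[j]·w[k]. Pick indices with nonzero a[0]·b[0] = (-1)·(-2) = 2. Only the fibre through (0,0,·) is needed: R[0,0,:] = T[0,0,:] − Σₗ aₗ[0]bₗ[0]cₗ = [0, -12, 10] − (2)·(3)·[-1, -1, 2] = [6, -6, -2]. Then w[k] = R[0,0,k] / 2 for each k, giving w = [6, -6, -2] / 2 = [3, -3, -1].

w = [3, -3, -1]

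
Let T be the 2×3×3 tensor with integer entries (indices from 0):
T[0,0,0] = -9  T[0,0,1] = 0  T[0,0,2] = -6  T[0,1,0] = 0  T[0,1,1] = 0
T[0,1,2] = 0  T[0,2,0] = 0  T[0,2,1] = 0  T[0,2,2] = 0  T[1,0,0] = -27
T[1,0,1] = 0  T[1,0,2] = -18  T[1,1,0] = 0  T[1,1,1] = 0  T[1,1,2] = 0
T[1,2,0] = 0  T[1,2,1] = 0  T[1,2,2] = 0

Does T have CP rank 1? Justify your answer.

Yes

If T = a ∘ b ∘ c then every fibre of T is a multiple of the corresponding factor, so read the factors off the fibres through the nonzero entry T[0,0,0] = -9.
The mode-1 fibre T[:,0,0] = [-9, -27] gives a = (1, 3) (primitive direction); the mode-2 fibre T[0,:,0] = [-9, 0, 0] gives b = (1, 0, 0); then c[k] = T[0,0,k] / (a[0]·b[0]) = [-9, 0, -6] / 1 = (-9, 0, -6).
Expanding (1, 3) ∘ (1, 0, 0) ∘ (-9, 0, -6) reproduces all 18 entries of T, so T = (1, 3) ∘ (1, 0, 0) ∘ (-9, 0, -6) and rank(T) ≤ 1.
Equivalently every frontal slice T[:,:,k] is c[k] times the rank-1 matrix (1, 3) ∘ (1, 0, 0). So T has rank 1 (it is nonzero).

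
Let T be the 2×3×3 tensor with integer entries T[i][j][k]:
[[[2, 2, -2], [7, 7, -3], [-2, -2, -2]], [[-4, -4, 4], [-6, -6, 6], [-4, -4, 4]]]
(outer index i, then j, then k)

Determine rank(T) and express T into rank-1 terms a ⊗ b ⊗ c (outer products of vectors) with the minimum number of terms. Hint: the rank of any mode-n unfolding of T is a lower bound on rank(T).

rank(T) = 2

Lower bound: the mode-2 unfolding of T (rows indexed by j, columns by (i,k) = (0,0), (0,1), (0,2), (1,0), (1,1), (1,2)) is [[2, 2, -2, -4, -4, 4], [7, 7, -3, -6, -6, 6], [-2, -2, -2, -4, -4, 4]].
There the 2×2 minor on rows j ∈ {0, 1}, columns (i,k) ∈ {(0,0), (0,2)} is det [[2, -2], [7, -3]] = 8 ≠ 0, so this unfolding has rank ≥ 2; CP rank is at least every unfolding rank, so rank(T) ≥ 2. (This is only a lower bound: in general the CP rank may exceed every unfolding rank, so we still need to exhibit 2 rank-1 terms summing to T.)
Upper bound — finding two terms. Write S_k = T[:,:,k] for the frontal slices: S₀ = [[2, 7, -2], [-4, -6, -4]], S₁ = [[2, 7, -2], [-4, -6, -4]], S₂ = [[-2, -3, -2], [4, 6, 4]].
If T = a₁ ⊗ b₁ ⊗ c₁ + a₂ ⊗ b₂ ⊗ c₂ then each S_k = c₁[k]·a₁b₁ᵀ + c₂[k]·a₂b₂ᵀ. S₀ and S₂ are linearly independent, so a₁b₁ᵀ and a₂b₂ᵀ must span the same plane of matrices: they are the rank-1 matrices of the form x·S₀ + y·S₂.
The 2×2 minor of x·S₀ + y·S₂ on rows {0,1}, columns {0,1} is 16·x² − 16·xy = 16·(x − y)(x), vanishing at (x:y) = (1:1) and (0:1).
M₁ = S₀ + S₂ = [[0, 4, -4], [0, 0, 0]] = 4·[1, 0][0, 1, -1]ᵀ and M₂ = S₂ = [[-2, -3, -2], [4, 6, 4]] = −[1, -2][2, 3, 2]ᵀ, so take a₁ = [1, 0], b₁ = [0, 1, -1], a₂ = [1, -2], b₂ = [2, 3, 2].
Each slice is an integer combination of E₁ = a₁b₁ᵀ and E₂ = a₂b₂ᵀ: S₀ = 4·E₁ + E₂, S₁ = 4·E₁ + E₂, S₂ = −E₂; reading off coefficients, c₁ = [4, 4, 0] and c₂ = [1, 1, -1].
Hence T = [1, 0] ⊗ [0, 1, -1] ⊗ [4, 4, 0] + [1, -2] ⊗ [2, 3, 2] ⊗ [1, 1, -1], so rank(T) ≤ 2.
These bounds meet, so rank(T) = 2.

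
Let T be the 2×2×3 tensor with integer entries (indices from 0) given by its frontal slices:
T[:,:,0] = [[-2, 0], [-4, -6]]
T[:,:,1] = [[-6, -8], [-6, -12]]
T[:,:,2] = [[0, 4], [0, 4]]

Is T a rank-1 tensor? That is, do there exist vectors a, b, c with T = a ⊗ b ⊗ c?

The mode-3 unfolding of T (rows indexed by k, columns by (i,j) = (0,0), (0,1), (1,0), (1,1)) is [[-2, 0, -4, -6], [-6, -8, -6, -12], [0, 4, 0, 4]].
There the 3×3 minor on rows k ∈ {0, 1, 2}, columns (i,j) ∈ {(0,0), (0,1), (1,0)} is det [[-2, 0, -4], [-6, -8, -6], [0, 4, 0]] = 48 ≠ 0, so this unfolding has rank ≥ 3; CP rank is at least every unfolding rank, so rank(T) ≥ 3.
In particular rank(T) ≥ 3 > 1, so T is not rank-1.

No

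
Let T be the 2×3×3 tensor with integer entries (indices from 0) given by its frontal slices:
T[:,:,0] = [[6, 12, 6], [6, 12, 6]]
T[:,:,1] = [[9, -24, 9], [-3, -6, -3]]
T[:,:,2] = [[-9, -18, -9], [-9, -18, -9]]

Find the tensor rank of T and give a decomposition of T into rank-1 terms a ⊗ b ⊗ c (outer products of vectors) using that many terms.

Lower bound: the mode-2 unfolding of T (rows indexed by j, columns by (i,k) = (0,0), (0,1), (0,2), (1,0), (1,1), (1,2)) is [[6, 9, -9, 6, -3, -9], [12, -24, -18, 12, -6, -18], [6, 9, -9, 6, -3, -9]].
There the 2×2 minor on rows j ∈ {0, 1}, columns (i,k) ∈ {(0,0), (0,1)} is det [[6, 9], [12, -24]] = -252 ≠ 0, so this unfolding has rank ≥ 2; CP rank is at least every unfolding rank, so rank(T) ≥ 2. (Unfolding ranks only ever bound the CP rank from below — rank(T) can be strictly larger than all of them — so the matching upper bound has to come from an explicit 2-term decomposition.)
Upper bound — finding two terms. Write S_k = T[:,:,k] for the frontal slices: S₀ = [[6, 12, 6], [6, 12, 6]], S₁ = [[9, -24, 9], [-3, -6, -3]], S₂ = [[-9, -18, -9], [-9, -18, -9]].
If T = a₁ ⊗ b₁ ⊗ c₁ + a₂ ⊗ b₂ ⊗ c₂ then each S_k = c₁[k]·a₁b₁ᵀ + c₂[k]·a₂b₂ᵀ. S₀ and S₁ are linearly independent, so a₁b₁ᵀ and a₂b₂ᵀ must span the same plane of matrices: they are the rank-1 matrices of the form x·S₀ + y·S₁.
The 2×2 minor of x·S₀ + y·S₁ on rows {0,1}, columns {0,1} is 252·xy − 126·y² = 126·(2·x − y)(y), vanishing at (x:y) = (1:2) and (1:0).
M₁ = S₀ + 2·S₁ = [[24, -36, 24], [0, 0, 0]] = 12·[1, 0][2, -3, 2]ᵀ and M₂ = S₀ = [[6, 12, 6], [6, 12, 6]] = 6·[1, 1][1, 2, 1]ᵀ, so take a₁ = [1, 0], b₁ = [2, -3, 2], a₂ = [1, 1], b₂ = [1, 2, 1].
Each slice is an integer combination of E₁ = a₁b₁ᵀ and E₂ = a₂b₂ᵀ: S₀ = 6·E₂, S₁ = 6·E₁ − 3·E₂, S₂ = −9·E₂; reading off coefficients, c₁ = [0, 6, 0] and c₂ = [6, -3, -9].
Hence T = [1, 0] ⊗ [2, -3, 2] ⊗ [0, 6, 0] + [1, 1] ⊗ [1, 2, 1] ⊗ [6, -3, -9], so rank(T) ≤ 2.
These bounds meet, so rank(T) = 2.

rank(T) = 2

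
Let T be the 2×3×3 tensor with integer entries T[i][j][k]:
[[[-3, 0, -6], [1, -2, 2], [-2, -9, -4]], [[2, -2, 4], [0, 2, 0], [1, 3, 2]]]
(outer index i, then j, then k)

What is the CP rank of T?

Lower bound: in the mode-2 unfolding of T (rows indexed by j, columns by (i,k)) the 3×3 minor on rows j ∈ {0, 1, 2}, columns (i,k) ∈ {(0,0), (0,1), (1,0)} is det [[-3, 0, 2], [1, -2, 0], [-2, -9, 1]] = -20 ≠ 0, so that unfolding has rank ≥ 3 and hence rank(T) ≥ 3 (CP rank is at least every unfolding rank, though it can be larger).
Upper bound: T is a sum of 3 rank-1 terms, T = [1, -1] ∘ [2, 0, 1] ∘ [-1, 1, -2] + [1, 0] ∘ [1, -1, 1] ∘ [-1, -2, -2] + [2, -1] ∘ [0, 1, 2] ∘ [0, -2, 0] (written with every a and b primitive with positive leading entry and the scale carried by c; CP decompositions are not unique, and this one is verified by expanding entrywise), so rank(T) ≤ 3.
These bounds meet, so rank(T) = 3.

3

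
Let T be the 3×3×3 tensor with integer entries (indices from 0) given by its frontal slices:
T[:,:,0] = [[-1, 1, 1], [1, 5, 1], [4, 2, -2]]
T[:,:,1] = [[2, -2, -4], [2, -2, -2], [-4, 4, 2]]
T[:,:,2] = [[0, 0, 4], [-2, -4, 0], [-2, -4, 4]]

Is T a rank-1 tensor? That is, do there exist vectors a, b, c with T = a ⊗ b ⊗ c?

No

The mode-3 unfolding of T (rows indexed by k, columns by (i,j) = (0,0), (0,1), (0,2), (1,0), (1,1), (1,2), (2,0), (2,1), (2,2)) is [[-1, 1, 1, 1, 5, 1, 4, 2, -2], [2, -2, -4, 2, -2, -2, -4, 4, 2], [0, 0, 4, -2, -4, 0, -2, -4, 4]].
There the 3×3 minor on rows k ∈ {0, 1, 2}, columns (i,j) ∈ {(0,0), (0,2), (1,0)} is det [[-1, 1, 1], [2, -4, 2], [0, 4, -2]] = 12 ≠ 0, so this unfolding has rank ≥ 3; CP rank is at least every unfolding rank, so rank(T) ≥ 3.
In particular rank(T) ≥ 3 > 1, so T is not rank-1.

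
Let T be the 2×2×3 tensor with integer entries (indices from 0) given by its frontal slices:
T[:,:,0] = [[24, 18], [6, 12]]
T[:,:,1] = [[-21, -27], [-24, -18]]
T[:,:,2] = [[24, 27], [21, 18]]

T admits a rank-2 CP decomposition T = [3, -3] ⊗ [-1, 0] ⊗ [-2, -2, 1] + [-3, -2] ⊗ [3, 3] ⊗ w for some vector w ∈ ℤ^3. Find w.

Subtract the known terms from T to get the rank-1 residual R = [-3, -2] ⊗ [3, 3] ⊗ w, so R[i,j,k] = a[i]·b[j]·w[k]. Pick indices with nonzero a[0]·b[0] = (-3)·(3) = -9. Only the fibre through (0,0,·) is needed: R[0,0,:] = T[0,0,:] − Σₗ aₗ[0]bₗ[0]cₗ = [24, -21, 24] − (3)·(-1)·[-2, -2, 1] = [18, -27, 27]. Then w[k] = R[0,0,k] / -9 for each k, giving w = [18, -27, 27] / -9 = [-2, 3, -3].

w = [-2, 3, -3]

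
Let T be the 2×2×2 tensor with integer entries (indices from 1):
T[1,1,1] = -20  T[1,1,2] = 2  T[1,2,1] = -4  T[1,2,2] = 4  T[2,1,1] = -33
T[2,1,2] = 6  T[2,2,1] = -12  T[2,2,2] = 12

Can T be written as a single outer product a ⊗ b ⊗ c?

No

The mode-1 unfolding of T (rows indexed by i, columns by (j,k) = (1,1), (1,2), (2,1), (2,2)) is [[-20, 2, -4, 4], [-33, 6, -12, 12]].
There the 2×2 minor on rows i ∈ {1, 2}, columns (j,k) ∈ {(1,1), (1,2)} is det [[-20, 2], [-33, 6]] = -54 ≠ 0, so this unfolding has rank ≥ 2; CP rank is at least every unfolding rank, so rank(T) ≥ 2.
In particular rank(T) ≥ 2 > 1, so T is not rank-1.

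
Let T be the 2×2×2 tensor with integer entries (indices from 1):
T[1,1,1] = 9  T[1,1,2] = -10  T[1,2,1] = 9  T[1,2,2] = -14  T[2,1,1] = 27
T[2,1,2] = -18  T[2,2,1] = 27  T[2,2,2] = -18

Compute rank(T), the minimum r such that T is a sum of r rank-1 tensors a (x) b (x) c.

Lower bound: the mode-1 unfolding of T (rows indexed by i, columns by (j,k) = (1,1), (1,2), (2,1), (2,2)) is [[9, -10, 9, -14], [27, -18, 27, -18]].
There the 2×2 minor on rows i ∈ {1, 2}, columns (j,k) ∈ {(1,1), (1,2)} is det [[9, -10], [27, -18]] = 108 ≠ 0, so this unfolding has rank ≥ 2; CP rank is at least every unfolding rank, so rank(T) ≥ 2. (Flattening ranks never certify an upper bound on CP rank; for that we must actually write T with 2 rank-1 terms.)
Upper bound — finding two terms. Write S_k = T[:,:,k] for the frontal slices: S₁ = [[9, 9], [27, 27]], S₂ = [[-10, -14], [-18, -18]].
If T = a₁ (x) b₁ (x) c₁ + a₂ (x) b₂ (x) c₂ then each S_k = c₁[k]·a₁b₁ᵀ + c₂[k]·a₂b₂ᵀ. S₁ and S₂ are linearly independent, so a₁b₁ᵀ and a₂b₂ᵀ must span the same plane of matrices: they are the rank-1 matrices of the form x·S₁ + y·S₂.
det(x·S₁ + y·S₂) is 108·xy − 72·y² = 36·(3·x − 2·y)(y), vanishing at (x:y) = (2:3) and (1:0).
M₁ = 2·S₁ + 3·S₂ = [[-12, -24], [0, 0]] = (-12)·[1, 0][1, 2]ᵀ and M₂ = S₁ = [[9, 9], [27, 27]] = 9·[1, 3][1, 1]ᵀ, so take a₁ = [1, 0], b₁ = [1, 2], a₂ = [1, 3], b₂ = [1, 1].
Each slice is an integer combination of E₁ = a₁b₁ᵀ and E₂ = a₂b₂ᵀ: S₁ = 9·E₂, S₂ = −4·E₁ − 6·E₂; reading off coefficients, c₁ = [0, -4] and c₂ = [9, -6].
Hence T = [1, 0] (x) [1, 2] (x) [0, -4] + [1, 3] (x) [1, 1] (x) [9, -6], so rank(T) ≤ 2.
These bounds meet, so rank(T) = 2.

2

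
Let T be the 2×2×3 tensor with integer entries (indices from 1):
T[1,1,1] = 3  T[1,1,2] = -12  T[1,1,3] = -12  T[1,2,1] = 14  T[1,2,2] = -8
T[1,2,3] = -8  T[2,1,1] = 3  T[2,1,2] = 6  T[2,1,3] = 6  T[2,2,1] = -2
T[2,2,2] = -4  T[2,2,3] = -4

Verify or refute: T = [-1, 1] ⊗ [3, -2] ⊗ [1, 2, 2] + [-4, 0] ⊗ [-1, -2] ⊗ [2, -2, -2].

Reconstruct entry (1,1,1) from the claimed factors: Σₗ aₗ[1]bₗ[1]cₗ[1] = (-1)·(3)·(1) + (-4)·(-1)·(2) = 5, but T[1,1,1] = 3. The claim is false.

No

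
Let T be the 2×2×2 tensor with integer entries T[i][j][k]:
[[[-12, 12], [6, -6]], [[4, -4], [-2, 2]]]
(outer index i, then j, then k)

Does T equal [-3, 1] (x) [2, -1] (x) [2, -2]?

Reconstruct entrywise from the claimed factors. For example, T[1,1,0] = -2 and Σₗ aₗ[1]bₗ[1]cₗ[0] = (1)·(-1)·(2) = -2; checking all 8 entries, every one matches. The claim holds.

Yes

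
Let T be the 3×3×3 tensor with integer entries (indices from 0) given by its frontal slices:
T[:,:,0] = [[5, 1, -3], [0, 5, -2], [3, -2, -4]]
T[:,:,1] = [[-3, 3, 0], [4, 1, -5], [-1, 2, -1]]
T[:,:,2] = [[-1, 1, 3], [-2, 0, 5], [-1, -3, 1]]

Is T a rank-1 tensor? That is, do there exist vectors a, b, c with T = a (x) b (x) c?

No

The mode-1 unfolding of T (rows indexed by i, columns by (j,k) = (0,0), (0,1), (0,2), (1,0), (1,1), (1,2), (2,0), (2,1), (2,2)) is [[5, -3, -1, 1, 3, 1, -3, 0, 3], [0, 4, -2, 5, 1, 0, -2, -5, 5], [3, -1, -1, -2, 2, -3, -4, -1, 1]].
There the 3×3 minor on rows i ∈ {0, 1, 2}, columns (j,k) ∈ {(0,0), (0,1), (1,0)} is det [[5, -3, 1], [0, 4, 5], [3, -1, -2]] = -72 ≠ 0, so this unfolding has rank ≥ 3; CP rank is at least every unfolding rank, so rank(T) ≥ 3.
In particular rank(T) ≥ 3 > 1, so T is not rank-1.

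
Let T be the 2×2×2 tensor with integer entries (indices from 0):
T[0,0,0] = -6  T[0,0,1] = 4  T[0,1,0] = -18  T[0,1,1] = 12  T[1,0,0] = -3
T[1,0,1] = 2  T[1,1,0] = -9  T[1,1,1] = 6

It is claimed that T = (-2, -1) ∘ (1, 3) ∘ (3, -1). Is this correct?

Reconstruct entry (0,0,1) from the claimed factors: Σₗ aₗ[0]bₗ[0]cₗ[1] = (-2)·(1)·(-1) = 2, but T[0,0,1] = 4. The claim is false.

No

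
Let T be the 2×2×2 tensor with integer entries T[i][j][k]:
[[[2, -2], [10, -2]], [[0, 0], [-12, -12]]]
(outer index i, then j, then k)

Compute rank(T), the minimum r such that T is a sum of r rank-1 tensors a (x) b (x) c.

2

Lower bound: the mode-3 unfolding of T (rows indexed by k, columns by (i,j) = (0,0), (0,1), (1,0), (1,1)) is [[2, 10, 0, -12], [-2, -2, 0, -12]].
There the 2×2 minor on rows k ∈ {0, 1}, columns (i,j) ∈ {(0,0), (0,1)} is det [[2, 10], [-2, -2]] = 16 ≠ 0, so this unfolding has rank ≥ 2; CP rank is at least every unfolding rank, so rank(T) ≥ 2. (Flattening ranks never certify an upper bound on CP rank; for that we must actually write T with 2 rank-1 terms.)
Upper bound — finding two terms. Write S_k = T[:,:,k] for the frontal slices: S₀ = [[2, 10], [0, -12]], S₁ = [[-2, -2], [0, -12]].
If T = a₁ (x) b₁ (x) c₁ + a₂ (x) b₂ (x) c₂ then each S_k = c₁[k]·a₁b₁ᵀ + c₂[k]·a₂b₂ᵀ. S₀ and S₁ are linearly independent, so a₁b₁ᵀ and a₂b₂ᵀ must span the same plane of matrices: they are the rank-1 matrices of the form x·S₀ + y·S₁.
det(x·S₀ + y·S₁) is −24·x² + 24·y² = (-24)·(x − y)(x + y), vanishing at (x:y) = (1:1) and (1:-1).
M₁ = S₀ + S₁ = [[0, 8], [0, -24]] = 8·[1, -3][0, 1]ᵀ and M₂ = S₀ − S₁ = [[4, 12], [0, 0]] = 4·[1, 0][1, 3]ᵀ, so take a₁ = [1, -3], b₁ = [0, 1], a₂ = [1, 0], b₂ = [1, 3].
Each slice is an integer combination of E₁ = a₁b₁ᵀ and E₂ = a₂b₂ᵀ: S₀ = 4·E₁ + 2·E₂, S₁ = 4·E₁ − 2·E₂; reading off coefficients, c₁ = [4, 4] and c₂ = [2, -2].
Hence T = [1, -3] (x) [0, 1] (x) [4, 4] + [1, 0] (x) [1, 3] (x) [2, -2], so rank(T) ≤ 2.
These bounds meet, so rank(T) = 2.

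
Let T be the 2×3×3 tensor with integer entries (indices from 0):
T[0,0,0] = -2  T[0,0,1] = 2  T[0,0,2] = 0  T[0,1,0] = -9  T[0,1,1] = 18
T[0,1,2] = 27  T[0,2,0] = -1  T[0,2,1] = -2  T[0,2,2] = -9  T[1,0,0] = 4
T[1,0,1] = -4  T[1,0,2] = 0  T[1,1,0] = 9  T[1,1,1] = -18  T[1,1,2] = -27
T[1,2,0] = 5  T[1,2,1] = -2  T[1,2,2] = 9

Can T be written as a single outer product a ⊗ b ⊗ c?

No

The mode-3 unfolding of T (rows indexed by k, columns by (i,j) = (0,0), (0,1), (0,2), (1,0), (1,1), (1,2)) is [[-2, -9, -1, 4, 9, 5], [2, 18, -2, -4, -18, -2], [0, 27, -9, 0, -27, 9]].
There the 2×2 minor on rows k ∈ {0, 1}, columns (i,j) ∈ {(0,0), (0,1)} is det [[-2, -9], [2, 18]] = -18 ≠ 0, so this unfolding has rank ≥ 2; CP rank is at least every unfolding rank, so rank(T) ≥ 2.
In particular rank(T) ≥ 2 > 1, so T is not rank-1.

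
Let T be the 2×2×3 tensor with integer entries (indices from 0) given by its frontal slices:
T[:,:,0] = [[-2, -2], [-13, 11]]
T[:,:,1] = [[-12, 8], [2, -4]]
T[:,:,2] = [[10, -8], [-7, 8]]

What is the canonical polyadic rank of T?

Lower bound: the mode-2 unfolding of T (rows indexed by j, columns by (i,k) = (0,0), (0,1), (0,2), (1,0), (1,1), (1,2)) is [[-2, -12, 10, -13, 2, -7], [-2, 8, -8, 11, -4, 8]].
There the 2×2 minor on rows j ∈ {0, 1}, columns (i,k) ∈ {(0,0), (0,1)} is det [[-2, -12], [-2, 8]] = -40 ≠ 0, so this unfolding has rank ≥ 2; CP rank is at least every unfolding rank, so rank(T) ≥ 2. (Flattening ranks never certify an upper bound on CP rank; for that we must actually write T with 2 rank-1 terms.)
Upper bound — finding two terms. Write S_k = T[:,:,k] for the frontal slices: S₀ = [[-2, -2], [-13, 11]], S₁ = [[-12, 8], [2, -4]], S₂ = [[10, -8], [-7, 8]].
If T = a₁ ⊗ b₁ ⊗ c₁ + a₂ ⊗ b₂ ⊗ c₂ then each S_k = c₁[k]·a₁b₁ᵀ + c₂[k]·a₂b₂ᵀ. S₀ and S₁ are linearly independent, so a₁b₁ᵀ and a₂b₂ᵀ must span the same plane of matrices: they are the rank-1 matrices of the form x·S₀ + y·S₁.
det(x·S₀ + y·S₁) is −48·x² − 16·xy + 32·y² = (-16)·(3·x − 2·y)(x + y), vanishing at (x:y) = (2:3) and (1:-1).
M₁ = 2·S₀ + 3·S₁ = [[-40, 20], [-20, 10]] = (-10)·[2, 1][2, -1]ᵀ and M₂ = S₀ − S₁ = [[10, -10], [-15, 15]] = 5·[2, -3][1, -1]ᵀ, so take a₁ = [2, 1], b₁ = [2, -1], a₂ = [2, -3], b₂ = [1, -1].
Each slice is an integer combination of E₁ = a₁b₁ᵀ and E₂ = a₂b₂ᵀ: S₀ = −2·E₁ + 3·E₂, S₁ = −2·E₁ − 2·E₂, S₂ = E₁ + 3·E₂; reading off coefficients, c₁ = [-2, -2, 1] and c₂ = [3, -2, 3].
Hence T = [2, 1] ⊗ [2, -1] ⊗ [-2, -2, 1] + [2, -3] ⊗ [1, -1] ⊗ [3, -2, 3], so rank(T) ≤ 2.
These bounds meet, so rank(T) = 2.

2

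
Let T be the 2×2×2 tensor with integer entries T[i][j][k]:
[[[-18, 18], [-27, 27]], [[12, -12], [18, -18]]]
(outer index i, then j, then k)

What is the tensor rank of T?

1

Lower bound: T ≠ 0 (e.g. T[0,0,0] = -18), so rank(T) ≥ 1.
Upper bound: if T = a (x) b (x) c then every fibre of T is a multiple of the corresponding factor, so read the factors off the fibres through the nonzero entry T[0,0,0] = -18.
The mode-1 fibre T[:,0,0] = [-18, 12] gives a = [3, -2] (primitive direction); the mode-2 fibre T[0,:,0] = [-18, -27] gives b = [2, 3]; then c[k] = T[0,0,k] / (a[0]·b[0]) = [-18, 18] / 6 = [-3, 3].
Expanding [3, -2] (x) [2, 3] (x) [-3, 3] reproduces all 8 entries of T, so T = [3, -2] (x) [2, 3] (x) [-3, 3] and rank(T) ≤ 1.
These bounds meet, so rank(T) = 1.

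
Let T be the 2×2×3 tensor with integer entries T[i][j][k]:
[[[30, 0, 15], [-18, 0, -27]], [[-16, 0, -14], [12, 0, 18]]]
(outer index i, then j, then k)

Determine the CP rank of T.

2

Lower bound: the mode-2 unfolding of T (rows indexed by j, columns by (i,k) = (0,0), (0,1), (0,2), (1,0), (1,1), (1,2)) is [[30, 0, 15, -16, 0, -14], [-18, 0, -27, 12, 0, 18]].
There the 2×2 minor on rows j ∈ {0, 1}, columns (i,k) ∈ {(0,0), (0,2)} is det [[30, 15], [-18, -27]] = -540 ≠ 0, so this unfolding has rank ≥ 2; CP rank is at least every unfolding rank, so rank(T) ≥ 2. (Flattening ranks never certify an upper bound on CP rank; for that we must actually write T with 2 rank-1 terms.)
Upper bound — finding two terms. Write S_k = T[:,:,k] for the frontal slices: S₀ = [[30, -18], [-16, 12]], S₁ = [[0, 0], [0, 0]], S₂ = [[15, -27], [-14, 18]].
If T = a₁ (x) b₁ (x) c₁ + a₂ (x) b₂ (x) c₂ then each S_k = c₁[k]·a₁b₁ᵀ + c₂[k]·a₂b₂ᵀ. S₀ and S₂ are linearly independent, so a₁b₁ᵀ and a₂b₂ᵀ must span the same plane of matrices: they are the rank-1 matrices of the form x·S₀ + y·S₂.
det(x·S₀ + y·S₂) is 72·x² + 36·xy − 108·y² = 36·(2·x + 3·y)(x − y), vanishing at (x:y) = (3:-2) and (1:1).
M₁ = 3·S₀ − 2·S₂ = [[60, 0], [-20, 0]] = 20·(3, -1)(1, 0)ᵀ and M₂ = S₀ + S₂ = [[45, -45], [-30, 30]] = 15·(3, -2)(1, -1)ᵀ, so take a₁ = (3, -1), b₁ = (1, 0), a₂ = (3, -2), b₂ = (1, -1).
Each slice is an integer combination of E₁ = a₁b₁ᵀ and E₂ = a₂b₂ᵀ: S₀ = 4·E₁ + 6·E₂, S₁ = 0, S₂ = −4·E₁ + 9·E₂; reading off coefficients, c₁ = (4, 0, -4) and c₂ = (6, 0, 9).
Hence T = (3, -1) (x) (1, 0) (x) (4, 0, -4) + (3, -2) (x) (1, -1) (x) (6, 0, 9), so rank(T) ≤ 2.
These bounds meet, so rank(T) = 2.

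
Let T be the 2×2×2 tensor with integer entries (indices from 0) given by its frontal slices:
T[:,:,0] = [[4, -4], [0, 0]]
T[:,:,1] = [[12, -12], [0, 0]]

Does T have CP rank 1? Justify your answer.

Yes

The mode-1 fibre T[:,0,0] = [4, 0] gives a = [1, 0] (primitive direction); the mode-2 fibre T[0,:,0] = [4, -4] gives b = [1, -1]; then c[k] = T[0,0,k] / (a[0]·b[0]) = [4, 12] / 1 = [4, 12].
Expanding [1, 0] ⊗ [1, -1] ⊗ [4, 12] reproduces all 8 entries of T, so T = [1, 0] ⊗ [1, -1] ⊗ [4, 12] and rank(T) ≤ 1.
Equivalently every frontal slice T[:,:,k] is c[k] times the rank-1 matrix [1, 0] ⊗ [1, -1]. So T has rank 1 (it is nonzero).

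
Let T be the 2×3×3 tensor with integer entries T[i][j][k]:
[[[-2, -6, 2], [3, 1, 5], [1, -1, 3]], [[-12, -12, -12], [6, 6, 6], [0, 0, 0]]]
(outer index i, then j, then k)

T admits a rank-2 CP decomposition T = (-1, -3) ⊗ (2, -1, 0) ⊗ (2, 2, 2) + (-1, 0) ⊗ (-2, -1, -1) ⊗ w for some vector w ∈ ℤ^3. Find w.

w = (1, -1, 3)

Subtract the known terms from T to get the rank-1 residual R = (-1, 0) ⊗ (-2, -1, -1) ⊗ w, so R[i,j,k] = a[i]·b[j]·w[k]. Pick indices with nonzero a[0]·b[0] = (-1)·(-2) = 2. Only the fibre through (0,0,·) is needed: R[0,0,:] = T[0,0,:] − Σₗ aₗ[0]bₗ[0]cₗ = [-2, -6, 2] − (-1)·(2)·(2, 2, 2) = [2, -2, 6]. Then w[k] = R[0,0,k] / 2 for each k, giving w = [2, -2, 6] / 2 = (1, -1, 3).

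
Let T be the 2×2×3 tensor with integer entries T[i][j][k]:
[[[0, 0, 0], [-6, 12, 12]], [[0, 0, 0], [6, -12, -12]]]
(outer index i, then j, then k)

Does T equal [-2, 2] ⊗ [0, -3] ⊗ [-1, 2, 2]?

Reconstruct entrywise from the claimed factors. For example, T[1,1,0] = 6 and Σₗ aₗ[1]bₗ[1]cₗ[0] = (2)·(-3)·(-1) = 6; checking all 12 entries, every one matches. The claim holds.

Yes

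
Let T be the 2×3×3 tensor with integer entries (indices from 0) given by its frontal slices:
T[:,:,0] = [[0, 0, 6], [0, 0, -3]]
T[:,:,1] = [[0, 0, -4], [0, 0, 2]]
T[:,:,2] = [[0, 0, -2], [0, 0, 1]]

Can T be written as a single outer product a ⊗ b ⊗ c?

Yes

If T = a ⊗ b ⊗ c then every fibre of T is a multiple of the corresponding factor, so read the factors off the fibres through the nonzero entry T[0,2,0] = 6.
The mode-1 fibre T[:,2,0] = [6, -3] gives a = [2, -1] (primitive direction); the mode-2 fibre T[0,:,0] = [0, 0, 6] gives b = [0, 0, 1]; then c[k] = T[0,2,k] / (a[0]·b[2]) = [6, -4, -2] / 2 = [3, -2, -1].
Expanding [2, -1] ⊗ [0, 0, 1] ⊗ [3, -2, -1] reproduces all 18 entries of T, so T = [2, -1] ⊗ [0, 0, 1] ⊗ [3, -2, -1] and rank(T) ≤ 1.
Equivalently every frontal slice T[:,:,k] is c[k] times the rank-1 matrix [2, -1] ⊗ [0, 0, 1]. So T has rank 1 (it is nonzero).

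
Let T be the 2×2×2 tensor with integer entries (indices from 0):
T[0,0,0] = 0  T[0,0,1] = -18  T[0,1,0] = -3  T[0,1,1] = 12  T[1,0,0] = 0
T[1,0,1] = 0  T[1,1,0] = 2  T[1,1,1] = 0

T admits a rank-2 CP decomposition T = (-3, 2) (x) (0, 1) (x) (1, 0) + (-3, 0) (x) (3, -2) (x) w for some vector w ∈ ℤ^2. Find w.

w = (0, 2)

Subtract the known terms from T to get the rank-1 residual R = (-3, 0) (x) (3, -2) (x) w, so R[i,j,k] = a[i]·b[j]·w[k]. Pick indices with nonzero a[0]·b[0] = (-3)·(3) = -9. Only the fibre through (0,0,·) is needed: R[0,0,:] = T[0,0,:] − Σₗ aₗ[0]bₗ[0]cₗ = [0, -18] − (-3)·(0)·(1, 0) = [0, -18]. Then w[k] = R[0,0,k] / -9 for each k, giving w = [0, -18] / -9 = (0, 2).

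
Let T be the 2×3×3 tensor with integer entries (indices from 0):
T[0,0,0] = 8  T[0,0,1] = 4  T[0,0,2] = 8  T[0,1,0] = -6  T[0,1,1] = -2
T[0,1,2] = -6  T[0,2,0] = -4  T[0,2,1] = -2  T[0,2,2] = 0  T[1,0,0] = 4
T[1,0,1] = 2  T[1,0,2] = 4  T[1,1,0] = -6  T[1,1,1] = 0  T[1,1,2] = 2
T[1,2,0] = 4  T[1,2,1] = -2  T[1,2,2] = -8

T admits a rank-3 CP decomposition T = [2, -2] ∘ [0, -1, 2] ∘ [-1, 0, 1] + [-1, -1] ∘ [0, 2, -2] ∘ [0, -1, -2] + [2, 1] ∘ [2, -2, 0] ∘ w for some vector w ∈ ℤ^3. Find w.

Subtract the known terms from T to get the rank-1 residual R = [2, 1] ∘ [2, -2, 0] ∘ w, so R[i,j,k] = a[i]·b[j]·w[k]. Pick indices with nonzero a[0]·b[0] = (2)·(2) = 4. Only the fibre through (0,0,·) is needed: R[0,0,:] = T[0,0,:] − Σₗ aₗ[0]bₗ[0]cₗ = [8, 4, 8] − (2)·(0)·[-1, 0, 1] − (-1)·(0)·[0, -1, -2] = [8, 4, 8]. Then w[k] = R[0,0,k] / 4 for each k, giving w = [8, 4, 8] / 4 = [2, 1, 2].

w = [2, 1, 2]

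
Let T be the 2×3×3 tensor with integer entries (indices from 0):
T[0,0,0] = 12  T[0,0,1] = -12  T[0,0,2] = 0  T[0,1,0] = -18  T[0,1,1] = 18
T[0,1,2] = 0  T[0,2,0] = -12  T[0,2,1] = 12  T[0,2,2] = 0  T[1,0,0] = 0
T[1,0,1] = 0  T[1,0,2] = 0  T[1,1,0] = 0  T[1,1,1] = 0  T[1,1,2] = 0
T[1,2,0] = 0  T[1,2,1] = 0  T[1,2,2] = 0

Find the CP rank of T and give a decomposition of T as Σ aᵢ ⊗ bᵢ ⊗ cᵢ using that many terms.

rank(T) = 1

Lower bound: T ≠ 0 (e.g. T[0,0,0] = 12), so rank(T) ≥ 1.
Upper bound: if T = a ⊗ b ⊗ c then every fibre of T is a multiple of the corresponding factor, so read the factors off the fibres through the nonzero entry T[0,0,0] = 12.
The mode-1 fibre T[:,0,0] = [12, 0] gives a = [1, 0] (primitive direction); the mode-2 fibre T[0,:,0] = [12, -18, -12] gives b = [2, -3, -2]; then c[k] = T[0,0,k] / (a[0]·b[0]) = [12, -12, 0] / 2 = [6, -6, 0].
Expanding [1, 0] ⊗ [2, -3, -2] ⊗ [6, -6, 0] reproduces all 18 entries of T, so T = [1, 0] ⊗ [2, -3, -2] ⊗ [6, -6, 0] and rank(T) ≤ 1.
These bounds meet, so rank(T) = 1.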